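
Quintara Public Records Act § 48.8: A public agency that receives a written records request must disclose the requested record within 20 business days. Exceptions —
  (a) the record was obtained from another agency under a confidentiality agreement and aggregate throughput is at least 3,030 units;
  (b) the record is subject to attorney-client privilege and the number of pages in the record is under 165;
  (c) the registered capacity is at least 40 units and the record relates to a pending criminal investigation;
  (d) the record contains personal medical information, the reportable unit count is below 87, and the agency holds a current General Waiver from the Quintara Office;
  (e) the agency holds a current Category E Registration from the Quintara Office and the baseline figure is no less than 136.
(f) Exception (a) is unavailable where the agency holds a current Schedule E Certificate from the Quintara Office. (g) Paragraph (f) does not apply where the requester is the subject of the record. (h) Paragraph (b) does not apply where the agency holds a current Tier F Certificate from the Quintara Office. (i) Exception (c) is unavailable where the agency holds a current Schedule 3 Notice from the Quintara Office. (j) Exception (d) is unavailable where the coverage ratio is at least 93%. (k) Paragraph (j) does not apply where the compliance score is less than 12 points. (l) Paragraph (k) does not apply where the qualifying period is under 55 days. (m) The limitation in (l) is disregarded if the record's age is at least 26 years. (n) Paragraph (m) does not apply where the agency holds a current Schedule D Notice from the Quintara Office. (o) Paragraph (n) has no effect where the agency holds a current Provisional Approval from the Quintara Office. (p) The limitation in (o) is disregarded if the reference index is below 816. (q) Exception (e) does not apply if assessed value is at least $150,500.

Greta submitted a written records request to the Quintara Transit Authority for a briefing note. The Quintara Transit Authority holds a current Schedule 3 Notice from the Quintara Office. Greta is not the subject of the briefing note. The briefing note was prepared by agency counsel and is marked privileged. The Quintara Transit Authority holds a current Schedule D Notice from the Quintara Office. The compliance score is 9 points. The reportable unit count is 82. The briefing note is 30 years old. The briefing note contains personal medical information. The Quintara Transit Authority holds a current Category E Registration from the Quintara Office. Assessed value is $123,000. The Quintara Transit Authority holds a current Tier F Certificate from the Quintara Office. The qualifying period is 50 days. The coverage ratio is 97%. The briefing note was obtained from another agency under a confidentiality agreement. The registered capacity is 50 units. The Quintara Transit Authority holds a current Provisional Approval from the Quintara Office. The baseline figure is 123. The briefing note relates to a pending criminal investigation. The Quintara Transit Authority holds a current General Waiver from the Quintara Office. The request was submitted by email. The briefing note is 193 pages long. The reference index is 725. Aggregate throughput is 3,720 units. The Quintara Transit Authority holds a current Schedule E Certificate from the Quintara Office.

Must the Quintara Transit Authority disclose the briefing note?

Exception (a) is satisfied on its face — the briefing note was obtained under a confidentiality agreement; aggregate throughput is 3,720 units, meeting the 3,030 units threshold. However, paragraphs (f)–(g) must be considered: (f) is triggered — a current Schedule E Certificate is held. (g) is not triggered (Greta is not the subject of the briefing note), so (f) stands. So (a) is unavailable.
Exception (b) requires that the number of pages in the record is under 165; but the number of pages in the record is 193, not under 165, so (b) is unavailable.
All of (c)'s requirements are met (the registered capacity is 50 units, meeting the 40 units threshold; the briefing note relates to a pending investigation). Turning to paragraph (i): (i) operates against (c): a current Schedule 3 Notice is held. Exception (c) does not apply.
Exception (d): the briefing note contains personal medical information; the reportable unit count is 82, below the 87 limit; a current General Waiver is held — every condition holds. Turning to paragraphs (j)–(p): (j) operates against (d): the coverage ratio is 97%, meeting the 93% threshold. (k) would limit (j) — the compliance score is 9 points, less than the 12 points limit — but (l) sets (k) aside: (l) applies — the qualifying period is 50 days, under the 55 days limit. (m) would limit (l) — the record's age is 30 years, meeting the 26 years threshold — but (n) sets (m) aside: (n) operates against (m): a current Schedule D Notice is held. (o) operates (a current Provisional Approval is held), but is overridden by (p): (p) is triggered — the reference index is 725, below the 816 limit. Exception (d) does not apply.
Exception (e) requires that the baseline figure is no less than 136; but the baseline figure is 123, short of 136, so (e) is unavailable.
No exception is made out. the Quintara Transit Authority falls within the general rule.

Yes — the Quintara Transit Authority must disclose the briefing note.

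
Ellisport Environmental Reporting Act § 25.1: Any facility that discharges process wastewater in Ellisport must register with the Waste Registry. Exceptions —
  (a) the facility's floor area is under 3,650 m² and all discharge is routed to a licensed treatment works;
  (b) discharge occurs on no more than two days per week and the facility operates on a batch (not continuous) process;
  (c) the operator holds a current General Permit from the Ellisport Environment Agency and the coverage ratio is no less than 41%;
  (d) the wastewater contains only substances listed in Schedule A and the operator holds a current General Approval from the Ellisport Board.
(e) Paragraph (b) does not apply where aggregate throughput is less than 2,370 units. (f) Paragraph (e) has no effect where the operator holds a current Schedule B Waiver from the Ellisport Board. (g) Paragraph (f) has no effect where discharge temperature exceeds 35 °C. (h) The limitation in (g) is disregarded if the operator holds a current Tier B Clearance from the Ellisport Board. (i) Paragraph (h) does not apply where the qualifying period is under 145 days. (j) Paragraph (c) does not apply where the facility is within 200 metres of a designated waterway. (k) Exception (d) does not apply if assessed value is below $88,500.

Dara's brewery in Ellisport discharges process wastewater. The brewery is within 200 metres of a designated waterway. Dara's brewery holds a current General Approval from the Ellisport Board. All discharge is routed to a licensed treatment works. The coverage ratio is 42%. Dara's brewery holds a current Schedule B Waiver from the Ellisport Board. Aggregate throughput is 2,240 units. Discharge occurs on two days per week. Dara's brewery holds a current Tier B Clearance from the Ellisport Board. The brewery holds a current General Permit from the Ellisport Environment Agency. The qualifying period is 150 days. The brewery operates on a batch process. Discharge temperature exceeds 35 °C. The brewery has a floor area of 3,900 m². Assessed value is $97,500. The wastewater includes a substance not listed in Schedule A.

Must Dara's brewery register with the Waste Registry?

Exception (a) fails — the facility's floor area is 3,900 m², not under 3,650 m².
Exception (b) is satisfied on its face — discharge occurs on no more than two days per week; the facility operates on a batch process. Considering the limiting provisions: (e) would limit (b) — aggregate throughput is 2,240 units, less than the 2,370 units limit — but (f) sets (e) aside: (f) applies — a current Schedule B Waiver is held. (g) is triggered (discharge temperature exceeds 35 °C), but is displaced by (h): (h) applies — a current Tier B Clearance is held. (i), which would lift (h), does not operate here — the qualifying period is 150 days, not under 145 days. Exception (b) stands.
Exception (c): a current General Permit is held; the coverage ratio is 42%, meeting the 41% threshold — every condition holds. Turning to paragraph (j): (j) operates against (c): the brewery is within 200 m of a designated waterway. (c) is therefore removed.
Exception (d) does not apply: the wastewater includes a non-Schedule-A substance.

No — exception (b) applies; Dara's brewery is not required to register with the Waste Registry.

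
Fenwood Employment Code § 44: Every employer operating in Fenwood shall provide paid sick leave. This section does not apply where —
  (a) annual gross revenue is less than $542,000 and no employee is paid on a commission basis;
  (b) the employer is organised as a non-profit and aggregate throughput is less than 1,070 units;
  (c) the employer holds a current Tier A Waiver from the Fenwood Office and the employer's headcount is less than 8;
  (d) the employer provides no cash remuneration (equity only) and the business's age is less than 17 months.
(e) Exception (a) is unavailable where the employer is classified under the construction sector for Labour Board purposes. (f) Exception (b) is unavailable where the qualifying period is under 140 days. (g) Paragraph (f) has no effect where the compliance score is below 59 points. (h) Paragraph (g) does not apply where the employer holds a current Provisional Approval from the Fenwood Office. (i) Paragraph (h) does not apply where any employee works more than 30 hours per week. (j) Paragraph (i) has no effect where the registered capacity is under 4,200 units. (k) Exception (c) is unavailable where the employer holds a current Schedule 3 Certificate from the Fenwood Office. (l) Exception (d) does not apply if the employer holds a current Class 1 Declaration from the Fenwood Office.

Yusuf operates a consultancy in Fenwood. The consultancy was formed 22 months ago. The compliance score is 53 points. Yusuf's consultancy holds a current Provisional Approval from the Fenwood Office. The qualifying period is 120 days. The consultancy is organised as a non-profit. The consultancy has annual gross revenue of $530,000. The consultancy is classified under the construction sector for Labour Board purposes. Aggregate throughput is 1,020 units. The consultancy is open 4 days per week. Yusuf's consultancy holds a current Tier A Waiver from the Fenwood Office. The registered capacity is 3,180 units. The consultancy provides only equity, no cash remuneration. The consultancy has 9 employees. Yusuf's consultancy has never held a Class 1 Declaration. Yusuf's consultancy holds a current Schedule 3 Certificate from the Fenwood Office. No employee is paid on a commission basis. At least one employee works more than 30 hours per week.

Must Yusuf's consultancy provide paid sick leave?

Yes — Yusuf's consultancy must provide paid sick leave.

Exception (a): annual gross revenue is $530,000, less than the $542,000 limit; no employee is paid on commission — every condition holds. But applying paragraph (e): (e) operates against (a): the consultancy is classified under the construction sector. (a) is therefore removed.
Exception (b): the employer is a non-profit; aggregate throughput is 1,020 units, less than the 1,070 units limit — every condition holds. Turning to paragraphs (f)–(j): (f) operates against (b): the qualifying period is 120 days, under the 140 days limit. (g) would limit (f) — the compliance score is 53 points, below the 59 points limit — but (h) sets (g) aside: (h) is triggered — a current Provisional Approval is held. (i) is triggered (at least one employee exceeds 30 hours/week), but is set aside by (j): (j) is triggered — the registered capacity is 3,180 units, under the 4,200 units limit. So (b) is unavailable.
Exception (c) requires that the employer's headcount is less than 8; but the employer's headcount is 9, not less than 8, so (c) is unavailable.
Exception (d) requires that the business's age is less than 17 months; but the business's age is 22 months, not less than 17 months, so (d) is unavailable.
No exception displaces § 44.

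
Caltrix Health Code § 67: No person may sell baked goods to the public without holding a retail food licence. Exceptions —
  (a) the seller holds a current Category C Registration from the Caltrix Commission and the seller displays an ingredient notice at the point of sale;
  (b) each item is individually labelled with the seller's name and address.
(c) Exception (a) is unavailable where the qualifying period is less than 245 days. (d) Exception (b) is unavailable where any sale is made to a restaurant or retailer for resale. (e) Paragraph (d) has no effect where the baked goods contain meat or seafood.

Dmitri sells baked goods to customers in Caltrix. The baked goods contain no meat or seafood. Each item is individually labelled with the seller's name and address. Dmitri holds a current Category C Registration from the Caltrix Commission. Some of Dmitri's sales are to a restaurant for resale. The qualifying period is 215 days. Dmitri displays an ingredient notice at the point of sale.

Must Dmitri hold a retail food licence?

Exception (a) is satisfied on its face — a current Category C Registration is held; an ingredient notice is displayed. However, paragraph (c) must be considered: (c) operates against (a): the qualifying period is 215 days, less than the 245 days limit. So (a) is unavailable.
Exception (b): items are individually labelled — every condition holds. But applying paragraphs (d)–(e): (d) operates against (b): some sales are to a restaurant for resale. (e) is inapplicable (the baked goods contain no meat or seafood), so (d) stands. Exception (b) does not apply.
No exception displaces § 67.

Yes — Dmitri must hold a retail food licence.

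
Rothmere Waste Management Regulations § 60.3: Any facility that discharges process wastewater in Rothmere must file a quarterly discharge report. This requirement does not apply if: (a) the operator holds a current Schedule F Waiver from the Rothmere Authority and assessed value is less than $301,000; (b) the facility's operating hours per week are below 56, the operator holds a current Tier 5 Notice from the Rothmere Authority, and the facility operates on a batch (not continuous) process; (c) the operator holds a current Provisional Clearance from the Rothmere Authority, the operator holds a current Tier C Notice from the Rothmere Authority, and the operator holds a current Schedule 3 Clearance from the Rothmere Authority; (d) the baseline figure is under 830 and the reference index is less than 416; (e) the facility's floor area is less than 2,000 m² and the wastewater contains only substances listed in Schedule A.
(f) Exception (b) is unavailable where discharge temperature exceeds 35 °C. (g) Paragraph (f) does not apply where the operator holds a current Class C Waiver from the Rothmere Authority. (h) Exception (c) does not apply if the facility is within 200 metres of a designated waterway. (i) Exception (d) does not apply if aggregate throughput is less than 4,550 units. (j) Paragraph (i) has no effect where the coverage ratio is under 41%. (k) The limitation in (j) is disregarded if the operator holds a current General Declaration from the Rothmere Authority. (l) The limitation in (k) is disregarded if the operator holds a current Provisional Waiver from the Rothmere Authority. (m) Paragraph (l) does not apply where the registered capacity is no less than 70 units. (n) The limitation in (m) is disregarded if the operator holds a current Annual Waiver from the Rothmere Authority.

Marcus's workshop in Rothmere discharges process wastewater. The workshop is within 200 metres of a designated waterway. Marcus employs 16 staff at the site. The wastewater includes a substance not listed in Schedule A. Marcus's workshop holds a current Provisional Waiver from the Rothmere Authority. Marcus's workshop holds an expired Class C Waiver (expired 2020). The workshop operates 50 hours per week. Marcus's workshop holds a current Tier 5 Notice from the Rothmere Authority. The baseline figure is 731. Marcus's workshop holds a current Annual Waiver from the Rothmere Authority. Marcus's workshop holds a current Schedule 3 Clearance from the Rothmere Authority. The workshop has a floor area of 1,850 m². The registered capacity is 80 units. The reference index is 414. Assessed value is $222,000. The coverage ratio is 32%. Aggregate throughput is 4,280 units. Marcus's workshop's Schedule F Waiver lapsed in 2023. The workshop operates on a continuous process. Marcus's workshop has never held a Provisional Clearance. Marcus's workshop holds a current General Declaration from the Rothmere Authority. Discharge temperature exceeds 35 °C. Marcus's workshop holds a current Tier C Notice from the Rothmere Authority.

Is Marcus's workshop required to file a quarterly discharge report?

No — exception (d) applies; Marcus's workshop is not required to file a quarterly discharge report.

Exception (a) fails — the Schedule F Waiver is not current.
Exception (b) does not apply: the facility operates on a continuous process.
Exception (c) does not apply: no current Provisional Clearance is held.
Exception (d): the baseline figure is 731, under the 830 limit; the reference index is 414, less than the 416 limit — every condition holds. Under paragraphs (i)–(n): (i) would limit (d) — aggregate throughput is 4,280 units, less than the 4,550 units limit — but (j) sets (i) aside: (j) operates — the coverage ratio is 32%, under the 41% limit. (k) is engaged (a current General Declaration is held), but is itself disapplied by (l): (l) operates against (k): a current Provisional Waiver is held. (m) would limit (l) — the registered capacity is 80 units, meeting the 70 units threshold — but (n) sets (m) aside: (n) operates against (m): a current Annual Waiver is held. So (d) applies.
Exception (e) requires that the wastewater contains only substances listed in Schedule A; but the wastewater includes a non-Schedule-A substance, so (e) is unavailable.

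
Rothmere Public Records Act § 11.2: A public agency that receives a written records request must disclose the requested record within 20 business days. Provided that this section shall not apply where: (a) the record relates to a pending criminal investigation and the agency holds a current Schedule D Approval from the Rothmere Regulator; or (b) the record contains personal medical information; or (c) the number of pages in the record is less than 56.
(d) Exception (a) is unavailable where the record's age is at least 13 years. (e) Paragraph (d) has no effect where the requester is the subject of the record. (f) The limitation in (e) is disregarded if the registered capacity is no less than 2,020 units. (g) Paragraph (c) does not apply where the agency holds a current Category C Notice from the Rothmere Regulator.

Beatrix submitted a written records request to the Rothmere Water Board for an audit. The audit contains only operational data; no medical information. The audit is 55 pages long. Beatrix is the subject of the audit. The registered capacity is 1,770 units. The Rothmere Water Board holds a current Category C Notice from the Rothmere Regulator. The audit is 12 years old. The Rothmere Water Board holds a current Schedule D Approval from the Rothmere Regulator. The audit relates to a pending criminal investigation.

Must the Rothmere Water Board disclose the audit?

All of (a)'s requirements are met (the audit relates to a pending investigation; a current Schedule D Approval is held). Applying paragraphs (d)–(f): (d) is not engaged — the record's age is 12 years, short of 13 years. So (a) applies.
Exception (b) does not apply: the audit contains only operational data.
Exception (c): the number of pages in the record is 55, less than the 56 limit — every condition holds. However, paragraph (g) must be considered: (g) operates against (c): a current Category C Notice is held. Exception (c) does not apply.

No — exception (a) applies; the Rothmere Water Board is not required to disclose the audit.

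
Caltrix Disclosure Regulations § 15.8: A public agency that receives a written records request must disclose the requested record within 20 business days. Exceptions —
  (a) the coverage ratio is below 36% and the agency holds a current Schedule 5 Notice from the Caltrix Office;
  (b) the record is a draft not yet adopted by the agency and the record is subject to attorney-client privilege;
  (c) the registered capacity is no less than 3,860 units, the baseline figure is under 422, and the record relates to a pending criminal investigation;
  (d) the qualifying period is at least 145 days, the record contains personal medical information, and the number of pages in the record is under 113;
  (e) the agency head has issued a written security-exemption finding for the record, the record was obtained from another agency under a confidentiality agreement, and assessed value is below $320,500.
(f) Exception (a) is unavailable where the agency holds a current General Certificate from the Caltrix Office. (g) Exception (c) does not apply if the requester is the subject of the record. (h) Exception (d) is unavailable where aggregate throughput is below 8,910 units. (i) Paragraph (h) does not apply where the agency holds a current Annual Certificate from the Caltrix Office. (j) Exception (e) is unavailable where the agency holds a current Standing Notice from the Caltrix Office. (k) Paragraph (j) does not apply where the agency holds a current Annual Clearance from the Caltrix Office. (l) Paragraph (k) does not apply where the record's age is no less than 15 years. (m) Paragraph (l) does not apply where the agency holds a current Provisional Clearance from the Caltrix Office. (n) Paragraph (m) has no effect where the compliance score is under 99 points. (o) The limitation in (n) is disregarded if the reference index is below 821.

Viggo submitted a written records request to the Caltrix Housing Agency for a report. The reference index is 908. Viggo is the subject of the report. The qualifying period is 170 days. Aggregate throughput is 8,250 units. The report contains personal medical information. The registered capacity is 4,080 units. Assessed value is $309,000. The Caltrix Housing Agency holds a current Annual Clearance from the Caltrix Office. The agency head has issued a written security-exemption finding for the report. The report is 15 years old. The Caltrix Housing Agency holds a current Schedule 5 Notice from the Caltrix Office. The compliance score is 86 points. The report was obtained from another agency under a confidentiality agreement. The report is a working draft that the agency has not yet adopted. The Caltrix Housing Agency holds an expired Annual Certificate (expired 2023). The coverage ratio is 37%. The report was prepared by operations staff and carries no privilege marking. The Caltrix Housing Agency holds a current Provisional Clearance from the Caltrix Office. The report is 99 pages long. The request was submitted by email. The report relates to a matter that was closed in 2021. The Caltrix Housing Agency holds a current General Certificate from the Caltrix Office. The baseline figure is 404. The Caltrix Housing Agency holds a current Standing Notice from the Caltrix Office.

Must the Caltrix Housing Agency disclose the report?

Exception (a) requires that the coverage ratio is below 36%; but the coverage ratio is 37%, not below 36%, so (a) is unavailable.
Exception (b) fails — the report carries no privilege marking.
Exception (c) requires that the record relates to a pending criminal investigation; but the report relates to a closed matter, so (c) is unavailable.
Exception (d): the qualifying period is 170 days, meeting the 145 days threshold; the report contains personal medical information; the number of pages in the record is 99, under the 113 limit — every condition holds. But applying paragraphs (h)–(i): (h) operates against (d): aggregate throughput is 8,250 units, below the 8,910 units limit. (i), which would lift (h), is not engaged — there is no Annual Certificate in force. (d) is therefore removed.
Exception (e) is satisfied on its face — a written security-exemption finding has been issued; the report was obtained under a confidentiality agreement; assessed value is $309,000, below the $320,500 limit. However, paragraphs (j)–(o) must be considered: (j) operates — a current Standing Notice is held. (k) applies (a current Annual Clearance is held), but is overridden by (l): (l) is engaged — the record's age is 15 years, meeting the 15 years threshold. (m) applies (a current Provisional Clearance is held), but is displaced by (n): (n) applies — the compliance score is 86 points, under the 99 points limit. (o) is not triggered (the reference index is 908, not below 821), so (n) stands. So (e) is unavailable.
No exception applies. The general rule governs.

Yes — the Caltrix Housing Agency must disclose the report.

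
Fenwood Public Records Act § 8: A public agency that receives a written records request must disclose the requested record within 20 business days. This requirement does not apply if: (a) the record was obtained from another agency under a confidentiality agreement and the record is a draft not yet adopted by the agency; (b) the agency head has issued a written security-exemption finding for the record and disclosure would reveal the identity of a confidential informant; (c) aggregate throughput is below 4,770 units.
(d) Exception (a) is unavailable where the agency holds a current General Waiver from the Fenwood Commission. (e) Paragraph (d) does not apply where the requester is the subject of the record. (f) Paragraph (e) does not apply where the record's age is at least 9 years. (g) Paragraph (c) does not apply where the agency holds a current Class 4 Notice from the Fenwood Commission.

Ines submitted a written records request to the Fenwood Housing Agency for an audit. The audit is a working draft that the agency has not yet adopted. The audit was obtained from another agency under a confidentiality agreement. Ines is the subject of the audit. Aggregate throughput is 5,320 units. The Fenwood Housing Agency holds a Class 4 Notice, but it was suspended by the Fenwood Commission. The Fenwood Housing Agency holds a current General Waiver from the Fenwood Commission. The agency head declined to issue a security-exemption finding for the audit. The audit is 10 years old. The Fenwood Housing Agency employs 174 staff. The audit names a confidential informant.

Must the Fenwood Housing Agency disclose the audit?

Yes — the Fenwood Housing Agency must disclose the audit.

Exception (a): the audit was obtained under a confidentiality agreement; the audit is an unadopted draft — every condition holds. Turning to paragraphs (d)–(f): (d) is engaged — a current General Waiver is held. (e) would limit (d) — Ines is the subject of the audit — but (f) sets (e) aside: (f) is engaged — the record's age is 10 years, meeting the 9 years threshold. So (a) is unavailable.
Exception (b) does not apply: the agency head declined to issue a security-exemption finding.
Exception (c) does not apply: aggregate throughput is 5,320 units, not below 4,770 units.
Every exception is unavailable, so the rule governs.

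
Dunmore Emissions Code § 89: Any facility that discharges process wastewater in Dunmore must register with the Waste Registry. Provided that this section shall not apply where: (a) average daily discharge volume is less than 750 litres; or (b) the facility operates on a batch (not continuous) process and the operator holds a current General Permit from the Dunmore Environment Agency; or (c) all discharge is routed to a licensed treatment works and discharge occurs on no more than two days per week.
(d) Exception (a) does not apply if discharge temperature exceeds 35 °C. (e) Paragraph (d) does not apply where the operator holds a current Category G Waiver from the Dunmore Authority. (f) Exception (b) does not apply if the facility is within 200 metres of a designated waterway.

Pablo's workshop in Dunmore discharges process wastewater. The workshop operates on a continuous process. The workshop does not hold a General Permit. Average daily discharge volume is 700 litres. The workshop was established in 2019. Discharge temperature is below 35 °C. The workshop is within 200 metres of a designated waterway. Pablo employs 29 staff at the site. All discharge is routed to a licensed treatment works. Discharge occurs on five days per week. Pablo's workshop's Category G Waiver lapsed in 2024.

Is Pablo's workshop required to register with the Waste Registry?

Exception (a)'s conditions are all satisfied: average daily discharge volume is 700 litres, less than the 750 litres limit. Applying paragraphs (d)–(e): (d), which would limit (a), is inapplicable: discharge temperature is below 35 °C. Exception (a) stands.
Exception (b) does not apply: the facility operates on a continuous process.
Exception (c) requires that discharge occurs on no more than two days per week; but discharge occurs on five days per week, so (c) is unavailable.

No — exception (a) applies; Pablo's workshop is not required to register with the Waste Registry.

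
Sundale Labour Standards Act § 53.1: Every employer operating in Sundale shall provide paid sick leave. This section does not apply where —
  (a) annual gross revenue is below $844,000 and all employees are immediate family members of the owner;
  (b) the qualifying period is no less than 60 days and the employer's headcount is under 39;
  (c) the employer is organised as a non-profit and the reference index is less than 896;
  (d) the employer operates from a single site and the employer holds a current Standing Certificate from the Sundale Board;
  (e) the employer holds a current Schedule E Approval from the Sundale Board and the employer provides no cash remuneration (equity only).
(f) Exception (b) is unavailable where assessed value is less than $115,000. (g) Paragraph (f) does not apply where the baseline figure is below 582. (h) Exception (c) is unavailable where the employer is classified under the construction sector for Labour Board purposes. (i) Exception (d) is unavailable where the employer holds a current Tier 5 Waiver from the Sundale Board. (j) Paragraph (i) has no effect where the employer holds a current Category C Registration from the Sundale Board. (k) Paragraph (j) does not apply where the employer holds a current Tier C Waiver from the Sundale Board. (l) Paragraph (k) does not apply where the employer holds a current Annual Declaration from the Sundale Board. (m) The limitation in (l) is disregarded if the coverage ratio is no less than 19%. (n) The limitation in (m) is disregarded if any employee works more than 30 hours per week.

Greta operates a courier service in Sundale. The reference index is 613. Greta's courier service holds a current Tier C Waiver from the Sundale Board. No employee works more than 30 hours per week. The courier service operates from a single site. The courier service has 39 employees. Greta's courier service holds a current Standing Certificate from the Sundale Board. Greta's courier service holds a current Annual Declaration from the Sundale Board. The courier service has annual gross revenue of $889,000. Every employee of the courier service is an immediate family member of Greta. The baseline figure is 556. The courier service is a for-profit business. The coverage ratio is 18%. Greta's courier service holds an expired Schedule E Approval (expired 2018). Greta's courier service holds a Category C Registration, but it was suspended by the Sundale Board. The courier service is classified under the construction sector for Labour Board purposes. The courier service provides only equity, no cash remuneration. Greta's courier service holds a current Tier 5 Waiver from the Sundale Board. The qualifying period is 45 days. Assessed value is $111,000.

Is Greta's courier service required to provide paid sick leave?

Exception (a) does not apply: annual gross revenue is $889,000, not below $844,000.
Exception (b) requires that the qualifying period is no less than 60 days; but the qualifying period is 45 days, short of 60 days, so (b) is unavailable.
Exception (c) fails — the employer is for-profit.
All of (d)'s requirements are met (the employer operates from a single site; a current Standing Certificate is held). However, paragraphs (i)–(n) must be considered: (i) applies — a current Tier 5 Waiver is held. (j), which would lift (i), is inapplicable — the Category C Registration is not current. Exception (d) does not apply.
Exception (e) does not apply: no current Schedule E Approval is held.
None of the exceptions is available; § 53.1 applies in full.

Yes — Greta's courier service must provide paid sick leave.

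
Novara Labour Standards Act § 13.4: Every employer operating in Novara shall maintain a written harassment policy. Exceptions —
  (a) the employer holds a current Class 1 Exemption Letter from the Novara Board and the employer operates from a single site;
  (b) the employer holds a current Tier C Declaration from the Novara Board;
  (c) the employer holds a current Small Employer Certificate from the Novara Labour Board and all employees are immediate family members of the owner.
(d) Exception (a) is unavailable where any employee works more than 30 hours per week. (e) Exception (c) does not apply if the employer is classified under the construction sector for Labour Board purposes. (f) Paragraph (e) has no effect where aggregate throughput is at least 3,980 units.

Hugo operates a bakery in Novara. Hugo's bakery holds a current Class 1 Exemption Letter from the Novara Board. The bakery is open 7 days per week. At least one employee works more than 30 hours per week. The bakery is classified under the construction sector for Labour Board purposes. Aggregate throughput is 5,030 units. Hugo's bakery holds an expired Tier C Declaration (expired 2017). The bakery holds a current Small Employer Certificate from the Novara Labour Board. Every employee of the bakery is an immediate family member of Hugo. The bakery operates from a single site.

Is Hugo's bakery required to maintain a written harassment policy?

Exception (a): a current Class 1 Exemption Letter is held; the employer operates from a single site — every condition holds. Turning to paragraph (d): (d) applies — at least one employee exceeds 30 hours/week. So (a) is unavailable.
Exception (b) does not apply: there is no Tier C Declaration in force.
Exception (c)'s conditions are all satisfied: a current Small Employer Certificate is held; every employee is an immediate family member. Applying paragraphs (e)–(f): (e) would limit (c) — the bakery is classified under the construction sector — but (f) sets (e) aside: (f) applies — aggregate throughput is 5,030 units, meeting the 3,980 units threshold. So (c) applies.

No — exception (c) applies; Hugo's bakery is not required to maintain a written harassment policy.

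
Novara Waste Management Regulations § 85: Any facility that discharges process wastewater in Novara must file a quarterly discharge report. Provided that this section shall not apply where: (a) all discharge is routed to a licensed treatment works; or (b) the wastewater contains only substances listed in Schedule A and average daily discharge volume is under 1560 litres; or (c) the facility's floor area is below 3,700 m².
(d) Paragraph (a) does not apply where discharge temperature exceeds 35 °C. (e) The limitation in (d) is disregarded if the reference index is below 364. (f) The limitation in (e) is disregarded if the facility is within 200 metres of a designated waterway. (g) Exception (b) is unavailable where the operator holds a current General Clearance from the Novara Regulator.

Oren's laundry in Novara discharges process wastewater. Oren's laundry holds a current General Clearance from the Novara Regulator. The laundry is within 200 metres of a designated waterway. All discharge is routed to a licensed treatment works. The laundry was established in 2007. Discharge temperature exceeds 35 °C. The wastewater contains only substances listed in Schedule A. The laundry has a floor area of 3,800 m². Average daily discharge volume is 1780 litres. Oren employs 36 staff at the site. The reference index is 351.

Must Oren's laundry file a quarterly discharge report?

Yes — Oren's laundry must file a quarterly discharge report.

Exception (a) is satisfied on its face — discharge is routed to a licensed treatment works. But applying paragraphs (d)–(f): (d) operates against (a): discharge temperature exceeds 35 °C. (e) would limit (d) — the reference index is 351, below the 364 limit — but (f) sets (e) aside: (f) operates against (e): the laundry is within 200 m of a designated waterway. So (a) is unavailable.
Exception (b) fails — average daily discharge volume is 1780 litres, not under 1560 litres.
Exception (c) fails — the facility's floor area is 3,800 m², not below 3,700 m².
No exception displaces § 85.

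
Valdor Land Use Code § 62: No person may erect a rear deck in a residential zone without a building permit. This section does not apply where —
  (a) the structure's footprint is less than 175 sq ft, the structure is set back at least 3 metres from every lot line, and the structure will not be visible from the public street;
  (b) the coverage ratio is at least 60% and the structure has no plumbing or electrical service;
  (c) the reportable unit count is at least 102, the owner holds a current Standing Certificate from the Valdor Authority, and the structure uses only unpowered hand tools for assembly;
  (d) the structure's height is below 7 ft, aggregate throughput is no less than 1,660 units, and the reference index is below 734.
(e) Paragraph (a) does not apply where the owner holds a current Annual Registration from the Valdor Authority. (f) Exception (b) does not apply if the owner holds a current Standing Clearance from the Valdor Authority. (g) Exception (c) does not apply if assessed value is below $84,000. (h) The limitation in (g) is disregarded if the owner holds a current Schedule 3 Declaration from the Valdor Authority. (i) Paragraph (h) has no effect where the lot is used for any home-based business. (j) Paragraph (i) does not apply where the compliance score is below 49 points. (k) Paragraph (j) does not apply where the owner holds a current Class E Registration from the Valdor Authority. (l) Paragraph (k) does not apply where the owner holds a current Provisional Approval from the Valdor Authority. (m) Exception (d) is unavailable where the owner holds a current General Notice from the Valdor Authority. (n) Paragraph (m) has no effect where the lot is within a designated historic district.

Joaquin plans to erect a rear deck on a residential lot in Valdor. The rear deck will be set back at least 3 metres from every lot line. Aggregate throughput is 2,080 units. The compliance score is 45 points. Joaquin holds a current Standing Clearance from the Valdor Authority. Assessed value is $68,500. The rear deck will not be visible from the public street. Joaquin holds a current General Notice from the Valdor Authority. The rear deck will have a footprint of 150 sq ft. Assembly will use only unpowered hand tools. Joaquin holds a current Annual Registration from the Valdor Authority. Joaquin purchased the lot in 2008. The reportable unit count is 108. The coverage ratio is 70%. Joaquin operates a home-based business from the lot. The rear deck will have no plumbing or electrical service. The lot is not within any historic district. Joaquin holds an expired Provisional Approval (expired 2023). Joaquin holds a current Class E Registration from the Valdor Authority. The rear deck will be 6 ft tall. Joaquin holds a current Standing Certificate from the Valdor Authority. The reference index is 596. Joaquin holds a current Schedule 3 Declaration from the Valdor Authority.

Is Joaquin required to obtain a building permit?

Exception (a)'s conditions are all satisfied: the structure's footprint is 150 sq ft, less than the 175 sq ft limit; the setback is at least 3 m on every side; the structure will not be visible from the street. However, paragraph (e) must be considered: (e) applies — a current Annual Registration is held. So (a) is unavailable.
Exception (b): the coverage ratio is 70%, meeting the 60% threshold; there is no plumbing or electrical service — every condition holds. However, paragraph (f) must be considered: (f) operates against (b): a current Standing Clearance is held. So (b) is unavailable.
Exception (c): the reportable unit count is 108, meeting the 102 threshold; a current Standing Certificate is held; assembly uses only hand tools — every condition holds. However, paragraphs (g)–(l) must be considered: (g) operates against (c): assessed value is $68,500, below the $84,000 limit. (h) would limit (g) — a current Schedule 3 Declaration is held — but (i) sets (h) aside: (i) operates — a home-based business operates on the lot. (j) applies (the compliance score is 45 points, below the 49 points limit), but is itself disapplied by (k): (k) operates against (j): a current Class E Registration is held. (l), which would lift (k), is not engaged — no current Provisional Approval is held. Exception (c) does not apply.
Exception (d) is satisfied on its face — the structure's height is 6 ft, below the 7 ft limit; aggregate throughput is 2,080 units, meeting the 1,660 units threshold; the reference index is 596, below the 734 limit. However, paragraphs (m)–(n) must be considered: (m) operates — a current General Notice is held. (n), which would lift (m), is not engaged — the lot is not in a historic district. Exception (d) does not apply.
Every exception is unavailable, so the rule governs.

Yes — Joaquin must obtain a building permit.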